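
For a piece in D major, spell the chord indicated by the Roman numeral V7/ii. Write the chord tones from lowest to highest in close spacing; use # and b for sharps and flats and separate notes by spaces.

B D# F# A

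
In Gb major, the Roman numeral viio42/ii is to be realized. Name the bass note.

Fb

The applied chord viio42/ii is rooted on G: G-Bb-Db-Fb.
The figure 42 means third inversion — the seventh is in the bass.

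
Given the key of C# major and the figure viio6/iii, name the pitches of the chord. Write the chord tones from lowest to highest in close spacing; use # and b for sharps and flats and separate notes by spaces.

The slash marks an applied leading-tone chord: viio of iii. In C# major, iii is E#, so the leading tone to it is D##, a half step below.
Building a diminished triad on D## gives D##-F##-A#.
The figured bass 6 indicates first inversion, placing the third (F##) in the bass: F##-A#-D##.

F## A# D##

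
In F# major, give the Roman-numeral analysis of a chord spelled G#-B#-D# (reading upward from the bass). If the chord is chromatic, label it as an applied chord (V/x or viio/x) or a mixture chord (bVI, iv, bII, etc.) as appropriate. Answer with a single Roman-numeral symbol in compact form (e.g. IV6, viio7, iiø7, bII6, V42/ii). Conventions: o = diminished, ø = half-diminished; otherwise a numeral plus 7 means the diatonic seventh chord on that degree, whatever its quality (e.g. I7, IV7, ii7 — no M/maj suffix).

Stacked in thirds the chord is G#-B#-D#: a major triad on G#.
G# is not a diatonic chord root with this quality in F# major, but it lies a perfect fifth above C# (V), so the chord functions as an applied dominant of V.

V/V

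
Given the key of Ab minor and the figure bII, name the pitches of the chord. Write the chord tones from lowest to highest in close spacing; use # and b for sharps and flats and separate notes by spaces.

bII is the Neapolitan chord — a major triad on the lowered second degree. In Ab minor that root is Bbb.
So the chord is Bbb-Db-Fb.

Bbb Db Fb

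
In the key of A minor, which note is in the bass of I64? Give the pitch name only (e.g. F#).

E

I in A minor has root A; the chord is A-C#-E.
The figure 64 means second inversion — the fifth is in the bass.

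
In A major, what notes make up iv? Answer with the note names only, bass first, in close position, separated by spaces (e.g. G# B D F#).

D F A

iv is the minor subdominant, borrowed from the parallel minor. In A major that root is D.
So the chord is D-F-A.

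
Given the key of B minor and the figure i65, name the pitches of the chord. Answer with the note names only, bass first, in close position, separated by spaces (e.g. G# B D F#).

D F# A B

The numeral's case and figure indicate a minor seventh chord. In B minor its root, scale degree 1, is B.
That chord is spelled B-D-F#-A.
The figured bass 65 indicates first inversion, placing the third (D) in the bass: D-F#-A-B.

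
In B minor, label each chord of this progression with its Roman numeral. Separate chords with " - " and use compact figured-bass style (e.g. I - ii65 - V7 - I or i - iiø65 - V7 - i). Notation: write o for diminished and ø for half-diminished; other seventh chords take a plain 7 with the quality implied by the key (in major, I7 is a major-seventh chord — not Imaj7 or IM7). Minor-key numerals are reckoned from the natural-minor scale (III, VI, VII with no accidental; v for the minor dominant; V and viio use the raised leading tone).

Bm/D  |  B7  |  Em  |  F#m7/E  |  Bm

i6 - V7/iv - iv - v42 - i

Bm/D has root B, degree 1 in B minor, so i6.
B7 is the secondary dominant of iv (dominant seventh chord on B): V7/iv.
Em: minor triad on E = scale degree 4 → iv.
F#m7/E: root F# is the dominant; minor seventh chord there is v42.
Bm: minor triad on B = scale degree 1 → i.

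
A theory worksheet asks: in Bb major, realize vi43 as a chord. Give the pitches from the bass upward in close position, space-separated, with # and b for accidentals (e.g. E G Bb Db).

D F G Bb

The numeral's case and figure indicate a minor seventh chord. In Bb major its root, scale degree 6, is G.
Stacking thirds from G gives G-Bb-D-F.
With the 43 figure the chord is in second inversion; from the bass D upward in close position it reads D-F-G-Bb.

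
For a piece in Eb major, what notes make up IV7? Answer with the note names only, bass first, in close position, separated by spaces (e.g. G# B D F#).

The numeral's case and figure indicate a major seventh chord. In Eb major its root, scale degree 4, is Ab.
That chord is spelled Ab-C-Eb-G.

Ab C Eb G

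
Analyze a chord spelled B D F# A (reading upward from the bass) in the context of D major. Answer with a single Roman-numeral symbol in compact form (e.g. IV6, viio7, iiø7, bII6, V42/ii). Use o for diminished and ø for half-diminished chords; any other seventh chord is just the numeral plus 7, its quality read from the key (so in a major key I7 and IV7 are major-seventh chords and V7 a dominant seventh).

The pitches B-D-F#-A form a minor seventh chord rooted on B.
In D major, B is the submediant; the diatonic minor seventh chord there is vi7.

vi7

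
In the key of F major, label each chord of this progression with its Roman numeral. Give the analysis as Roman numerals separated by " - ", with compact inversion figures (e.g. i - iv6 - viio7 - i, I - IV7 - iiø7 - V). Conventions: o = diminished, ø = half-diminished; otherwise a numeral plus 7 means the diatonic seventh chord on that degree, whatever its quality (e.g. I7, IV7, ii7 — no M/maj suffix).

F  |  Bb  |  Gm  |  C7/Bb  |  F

F: root F is the tonic; major triad there is I.
Bb has root Bb, degree 4 in F major, so IV.
Gm: root G is the supertonic; minor triad there is ii.
C7/Bb: dominant seventh chord on C = scale degree 5 → V42.
F has root F, degree 1 in F major, so I.

I - IV - ii - V42 - I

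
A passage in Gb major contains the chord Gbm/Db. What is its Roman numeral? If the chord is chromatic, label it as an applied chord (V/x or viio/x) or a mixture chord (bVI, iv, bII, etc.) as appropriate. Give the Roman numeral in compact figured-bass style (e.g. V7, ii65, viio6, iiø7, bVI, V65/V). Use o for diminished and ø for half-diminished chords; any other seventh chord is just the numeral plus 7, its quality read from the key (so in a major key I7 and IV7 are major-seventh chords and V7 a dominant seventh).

The pitches Gb-Bbb-Db form a minor triad rooted on Gb.
Gb is the first degree of Gb major. This is the minor tonic, borrowed from the parallel minor.
With Db in the bass the chord is in second inversion, so the figured bass is 64.

i64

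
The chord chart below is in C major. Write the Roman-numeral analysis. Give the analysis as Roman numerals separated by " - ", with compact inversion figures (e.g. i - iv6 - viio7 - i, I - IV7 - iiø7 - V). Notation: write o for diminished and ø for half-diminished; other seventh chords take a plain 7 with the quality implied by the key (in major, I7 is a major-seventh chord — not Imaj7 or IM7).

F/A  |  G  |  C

IV6 - V - I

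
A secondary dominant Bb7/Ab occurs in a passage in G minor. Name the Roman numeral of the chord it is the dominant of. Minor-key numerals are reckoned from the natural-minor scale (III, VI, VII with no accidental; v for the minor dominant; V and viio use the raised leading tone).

The chord is a dominant seventh chord on Bb.
A dominant resolves down a perfect fifth: Bb → Eb. In G minor, Eb is scale degree 6, i.e. VI.

VI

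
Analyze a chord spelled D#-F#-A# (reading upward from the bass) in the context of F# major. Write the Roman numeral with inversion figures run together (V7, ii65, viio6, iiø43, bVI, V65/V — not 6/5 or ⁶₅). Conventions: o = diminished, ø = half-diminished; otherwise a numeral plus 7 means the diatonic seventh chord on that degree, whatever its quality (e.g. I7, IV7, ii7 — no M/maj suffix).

Stacked in thirds the chord is D#-F#-A#: a minor triad on D#.
D# is scale degree 6 in F# major, and a minor triad on that degree is written vi.

vi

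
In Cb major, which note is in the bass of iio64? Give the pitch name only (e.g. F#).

iio in Cb major has root Db; the chord is Db-Fb-Abb.
The figure 64 means second inversion — the fifth is in the bass.

Abb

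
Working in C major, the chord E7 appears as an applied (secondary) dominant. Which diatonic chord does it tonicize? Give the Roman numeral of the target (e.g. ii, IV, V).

The chord is a dominant seventh chord on E.
A dominant resolves down a perfect fifth: E → A. In C major, A is scale degree 6, i.e. vi.

vi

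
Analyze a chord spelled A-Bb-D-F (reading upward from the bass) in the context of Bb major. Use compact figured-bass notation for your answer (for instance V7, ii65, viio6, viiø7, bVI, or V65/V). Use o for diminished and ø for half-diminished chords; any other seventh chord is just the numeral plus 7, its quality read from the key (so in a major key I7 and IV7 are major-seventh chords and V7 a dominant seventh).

I42

The pitches Bb-D-F-A form a major seventh chord rooted on Bb.
Bb is scale degree 1 in Bb major, and a major seventh chord on that degree is written I7.
With A in the bass the chord is in third inversion, so the figured bass is 42.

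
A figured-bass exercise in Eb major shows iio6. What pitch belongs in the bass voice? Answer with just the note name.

Ab

iio in Eb major has root F; the chord is F-Ab-Cb.
The figure 6 means first inversion — the third is in the bass.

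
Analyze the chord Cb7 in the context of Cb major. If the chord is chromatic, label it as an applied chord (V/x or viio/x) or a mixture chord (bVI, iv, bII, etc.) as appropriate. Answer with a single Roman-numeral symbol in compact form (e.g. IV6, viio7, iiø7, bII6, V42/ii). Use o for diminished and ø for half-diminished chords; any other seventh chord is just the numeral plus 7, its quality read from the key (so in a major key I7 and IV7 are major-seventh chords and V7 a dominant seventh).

The pitches Cb-Eb-Gb-Bbb form a dominant seventh chord rooted on Cb.
Cb is not a diatonic chord root with this quality in Cb major, but it lies a perfect fifth above Fb (IV), so the chord functions as an applied dominant of IV.

V7/IV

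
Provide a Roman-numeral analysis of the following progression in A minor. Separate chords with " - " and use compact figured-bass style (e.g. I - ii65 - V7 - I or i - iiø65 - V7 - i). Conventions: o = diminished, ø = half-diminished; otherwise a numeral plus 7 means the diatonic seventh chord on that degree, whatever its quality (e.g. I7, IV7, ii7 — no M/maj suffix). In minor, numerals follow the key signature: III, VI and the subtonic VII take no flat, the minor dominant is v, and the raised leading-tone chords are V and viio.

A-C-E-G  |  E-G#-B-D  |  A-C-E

A-C-E-G: root A is the tonic; minor seventh chord there is i7.
E-G#-B-D has root E, degree 5 in A minor, so V7.
A-C-E: root A is the tonic; minor triad there is i.

i7 - V7 - i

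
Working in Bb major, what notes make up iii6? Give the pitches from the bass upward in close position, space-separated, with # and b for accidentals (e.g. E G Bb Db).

In Bb major, the third degree is D, and the diatonic chord built there is a minor triad.
That chord is spelled D-F-A.
With the 6 figure the chord is in first inversion; from the bass F upward in close position it reads F-A-D.

F A D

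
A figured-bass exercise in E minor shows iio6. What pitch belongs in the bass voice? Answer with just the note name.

A

iio in E minor has root F#; the chord is F#-A-C.
The figure 6 means first inversion — the third is in the bass.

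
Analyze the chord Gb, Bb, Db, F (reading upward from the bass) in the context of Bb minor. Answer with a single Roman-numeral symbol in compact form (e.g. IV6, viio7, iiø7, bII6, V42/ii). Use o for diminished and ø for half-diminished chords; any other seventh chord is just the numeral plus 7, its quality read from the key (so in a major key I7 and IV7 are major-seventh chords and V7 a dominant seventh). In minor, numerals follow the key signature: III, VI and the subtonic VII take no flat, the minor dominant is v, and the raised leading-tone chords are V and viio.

Stacked in thirds the chord is Gb-Bb-Db-F: a major seventh chord on Gb.
In Bb minor, Gb is the submediant; the diatonic major seventh chord there is VI7.

VI7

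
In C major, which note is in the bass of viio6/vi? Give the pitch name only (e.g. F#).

The applied chord viio6/vi is rooted on G#: G#-B-D.
The figure 6 means first inversion — the third is in the bass.

B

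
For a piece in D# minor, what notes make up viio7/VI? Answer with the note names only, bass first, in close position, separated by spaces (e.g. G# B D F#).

A# C# E G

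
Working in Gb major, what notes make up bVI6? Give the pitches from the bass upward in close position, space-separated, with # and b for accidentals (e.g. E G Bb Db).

Gb Bbb Ebb

Scale degree 6 in Gb major is Eb; lowering it a half step gives Ebb. bVI6 is a major triad on the lowered sixth degree, borrowed from the parallel minor.
So the chord is Ebb-Gb-Bbb.
With the 6 figure the chord is in first inversion; from the bass Gb upward in close position it reads Gb-Bbb-Ebb.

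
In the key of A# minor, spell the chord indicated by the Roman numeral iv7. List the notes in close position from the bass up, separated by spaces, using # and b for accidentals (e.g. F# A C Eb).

D# F# A# C#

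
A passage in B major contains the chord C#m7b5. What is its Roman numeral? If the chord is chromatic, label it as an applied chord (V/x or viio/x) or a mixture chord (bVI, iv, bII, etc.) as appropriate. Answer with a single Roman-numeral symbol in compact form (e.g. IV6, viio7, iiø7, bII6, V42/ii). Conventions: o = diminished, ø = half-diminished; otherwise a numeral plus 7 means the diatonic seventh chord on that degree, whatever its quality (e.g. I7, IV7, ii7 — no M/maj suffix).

iiø7

Stacked in thirds the chord is C#-E-G-B: a half-diminished seventh chord on C#.
C# is the second degree of B major. This is the half-diminished supertonic seventh, borrowed from the parallel minor.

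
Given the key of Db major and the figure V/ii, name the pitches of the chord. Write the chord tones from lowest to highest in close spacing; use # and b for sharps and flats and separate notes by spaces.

Bb D F

The slash means an applied dominant: we want the dominant of ii. In Db major, ii is Eb minor, and its dominant is built on Bb.
Building a major triad on Bb gives Bb-D-F.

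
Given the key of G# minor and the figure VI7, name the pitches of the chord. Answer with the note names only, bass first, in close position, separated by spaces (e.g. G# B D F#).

E G# B D#

The numeral's case and figure indicate a major seventh chord. In G# minor its root, the sixth degree, is E.
Stacking thirds from E gives E-G#-B-D#.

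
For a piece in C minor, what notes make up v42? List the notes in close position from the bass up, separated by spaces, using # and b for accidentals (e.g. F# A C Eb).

F G Bb D

In C minor, scale degree 5 is G, and the diatonic chord built there is a minor seventh chord.
That chord is spelled G-Bb-D-F.
The figured bass 42 indicates third inversion, placing the seventh (F) in the bass: F-G-Bb-D.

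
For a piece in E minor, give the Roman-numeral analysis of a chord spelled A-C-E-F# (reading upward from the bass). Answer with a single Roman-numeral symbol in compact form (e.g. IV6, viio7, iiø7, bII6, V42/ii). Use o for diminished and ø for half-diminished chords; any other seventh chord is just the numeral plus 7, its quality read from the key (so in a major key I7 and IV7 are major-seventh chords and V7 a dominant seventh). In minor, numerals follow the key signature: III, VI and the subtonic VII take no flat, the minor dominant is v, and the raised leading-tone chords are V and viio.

The pitches F#-A-C-E form a half-diminished seventh chord rooted on F#.
F# is scale degree 2 in E minor, and a half-diminished seventh chord on that degree is written iiø7.
With A in the bass the chord is in first inversion, so the figured bass is 65.

iiø65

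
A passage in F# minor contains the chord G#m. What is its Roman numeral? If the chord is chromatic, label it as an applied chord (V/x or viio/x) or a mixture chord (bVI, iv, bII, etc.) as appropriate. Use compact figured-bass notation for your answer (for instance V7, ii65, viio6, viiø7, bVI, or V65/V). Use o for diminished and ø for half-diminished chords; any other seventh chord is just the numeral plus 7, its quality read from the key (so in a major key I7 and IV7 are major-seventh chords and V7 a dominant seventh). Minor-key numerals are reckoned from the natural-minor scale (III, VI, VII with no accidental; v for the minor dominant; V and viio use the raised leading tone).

ii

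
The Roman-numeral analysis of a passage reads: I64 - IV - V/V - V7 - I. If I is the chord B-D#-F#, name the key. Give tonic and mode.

B major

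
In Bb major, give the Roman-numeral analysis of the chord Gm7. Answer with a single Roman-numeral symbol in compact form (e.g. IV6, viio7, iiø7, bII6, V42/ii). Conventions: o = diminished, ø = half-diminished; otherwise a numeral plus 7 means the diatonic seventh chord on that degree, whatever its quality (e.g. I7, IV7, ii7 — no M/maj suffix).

vi7

The pitches G-Bb-D-F form a minor seventh chord rooted on G.
In Bb major, G is the submediant; the diatonic minor seventh chord there is vi7.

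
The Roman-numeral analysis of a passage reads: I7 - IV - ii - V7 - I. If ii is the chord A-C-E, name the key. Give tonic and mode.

G major

ii is given as A-C-E — a minor triad with root A.
Counting down one scale step from A places the tonic on G; a minor triad on degree 2 is diatonic only in major.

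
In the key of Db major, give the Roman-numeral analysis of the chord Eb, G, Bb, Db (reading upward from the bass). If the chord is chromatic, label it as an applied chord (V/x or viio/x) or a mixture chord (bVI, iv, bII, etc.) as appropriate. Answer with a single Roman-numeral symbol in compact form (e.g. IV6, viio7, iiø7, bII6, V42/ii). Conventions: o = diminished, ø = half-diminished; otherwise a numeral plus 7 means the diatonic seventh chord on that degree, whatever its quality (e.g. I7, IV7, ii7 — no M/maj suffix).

V7/V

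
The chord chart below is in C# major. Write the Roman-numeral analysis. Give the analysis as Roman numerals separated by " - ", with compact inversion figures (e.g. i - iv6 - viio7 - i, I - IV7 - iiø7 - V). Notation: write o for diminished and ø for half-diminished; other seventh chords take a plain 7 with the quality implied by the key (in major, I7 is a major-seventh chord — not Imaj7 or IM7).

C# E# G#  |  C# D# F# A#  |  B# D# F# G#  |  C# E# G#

C#-E#-G#: major triad on C# = scale degree 1 → I.
C#-D#-F#-A#: minor seventh chord on D# = scale degree 2 → ii42.
B#-D#-F#-G#: root G# is the dominant; dominant seventh chord there is V65.
C#-E#-G#: major triad on C# = scale degree 1 → I.

I - ii42 - V65 - I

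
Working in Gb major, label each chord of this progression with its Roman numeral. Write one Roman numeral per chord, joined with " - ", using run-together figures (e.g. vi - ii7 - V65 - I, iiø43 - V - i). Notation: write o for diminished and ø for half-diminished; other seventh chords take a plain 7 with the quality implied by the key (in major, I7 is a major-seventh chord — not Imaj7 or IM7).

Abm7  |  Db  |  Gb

ii7 - V - I

Abm7: root Ab is the supertonic; minor seventh chord there is ii7.
Db has root Db, degree 5 in Gb major, so V.
Gb has root Gb, degree 1 in Gb major, so I.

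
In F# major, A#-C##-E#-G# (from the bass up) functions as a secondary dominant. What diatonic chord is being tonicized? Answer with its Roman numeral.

vi

The chord is a dominant seventh chord on A#.
A dominant resolves down a perfect fifth: A# → D#. In F# major, D# is scale degree 6, i.e. vi.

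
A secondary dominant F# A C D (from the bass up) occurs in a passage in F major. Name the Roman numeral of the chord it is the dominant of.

ii

The chord is a dominant seventh chord on D.
A dominant resolves down a perfect fifth: D → G. In F major, G is scale degree 2, i.e. ii.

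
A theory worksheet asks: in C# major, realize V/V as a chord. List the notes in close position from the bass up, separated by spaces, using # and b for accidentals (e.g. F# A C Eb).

The slash means an applied dominant: we want the dominant of V. In C# major, V is G# major, and its dominant is built on D#.
Building a major triad on D# gives D#-F##-A#.

D# F## A#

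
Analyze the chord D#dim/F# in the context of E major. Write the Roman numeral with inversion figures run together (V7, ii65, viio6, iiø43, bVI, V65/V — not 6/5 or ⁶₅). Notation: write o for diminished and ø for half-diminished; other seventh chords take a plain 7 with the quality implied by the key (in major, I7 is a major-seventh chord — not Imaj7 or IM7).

viio6

The pitches D#-F#-A form a diminished triad rooted on D#.
D# is scale degree 7 in E major, and a diminished triad on that degree is written viio.
With F# in the bass the chord is in first inversion, so the figured bass is 6.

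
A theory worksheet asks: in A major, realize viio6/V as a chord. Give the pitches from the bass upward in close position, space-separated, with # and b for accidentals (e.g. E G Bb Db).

viio6/V is a secondary leading-tone chord. The target V is E in A major; the applied chord is rooted a semitone below, on D#.
Building a diminished triad on D# gives D#-F#-A.
With the 6 figure the chord is in first inversion; from the bass F# upward in close position it reads F#-A-D#.

F# A D#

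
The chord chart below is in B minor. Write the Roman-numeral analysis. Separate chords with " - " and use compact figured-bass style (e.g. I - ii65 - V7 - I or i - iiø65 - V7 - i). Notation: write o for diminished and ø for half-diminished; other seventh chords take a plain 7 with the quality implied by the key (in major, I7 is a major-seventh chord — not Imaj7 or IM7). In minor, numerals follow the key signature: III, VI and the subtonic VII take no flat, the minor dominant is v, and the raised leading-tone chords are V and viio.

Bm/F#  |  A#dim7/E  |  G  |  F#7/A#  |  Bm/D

i64 - viio43 - VI - V65 - i6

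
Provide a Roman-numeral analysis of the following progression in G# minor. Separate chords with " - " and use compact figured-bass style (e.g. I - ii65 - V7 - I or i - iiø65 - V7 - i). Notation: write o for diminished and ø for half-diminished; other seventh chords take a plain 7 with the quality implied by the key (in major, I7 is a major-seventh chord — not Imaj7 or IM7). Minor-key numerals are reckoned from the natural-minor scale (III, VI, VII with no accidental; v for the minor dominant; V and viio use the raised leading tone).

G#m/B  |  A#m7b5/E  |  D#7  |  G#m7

i6 - iiø43 - V7 - i7

G#m/B: minor triad on G# = scale degree 1 → i6.
A#m7b5/E has root A#, degree 2 in G# minor, so iiø43.
D#7: root D# is the dominant; dominant seventh chord there is V7.
G#m7: root G# is the tonic; minor seventh chord there is i7.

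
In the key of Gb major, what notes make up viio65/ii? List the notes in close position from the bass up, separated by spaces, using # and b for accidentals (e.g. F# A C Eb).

Bb Db Fb G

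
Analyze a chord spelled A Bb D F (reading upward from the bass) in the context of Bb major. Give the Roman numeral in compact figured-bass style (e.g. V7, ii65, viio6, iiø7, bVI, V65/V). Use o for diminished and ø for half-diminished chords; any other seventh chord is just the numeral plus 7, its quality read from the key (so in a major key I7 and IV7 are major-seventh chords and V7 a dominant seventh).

Stacked in thirds the chord is Bb-D-F-A: a major seventh chord on Bb.
In Bb major, Bb is the tonic; the diatonic major seventh chord there is I7.
With A in the bass the chord is in third inversion, so the figured bass is 42.

I42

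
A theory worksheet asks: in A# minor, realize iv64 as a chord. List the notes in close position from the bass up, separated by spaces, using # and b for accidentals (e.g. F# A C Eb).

The numeral's case and figure indicate a minor triad. In A# minor its root, scale degree 4, is D#.
Stacking thirds from D# gives D#-F#-A#.
The figured bass 64 indicates second inversion, placing the fifth (A#) in the bass: A#-D#-F#.

A# D# F#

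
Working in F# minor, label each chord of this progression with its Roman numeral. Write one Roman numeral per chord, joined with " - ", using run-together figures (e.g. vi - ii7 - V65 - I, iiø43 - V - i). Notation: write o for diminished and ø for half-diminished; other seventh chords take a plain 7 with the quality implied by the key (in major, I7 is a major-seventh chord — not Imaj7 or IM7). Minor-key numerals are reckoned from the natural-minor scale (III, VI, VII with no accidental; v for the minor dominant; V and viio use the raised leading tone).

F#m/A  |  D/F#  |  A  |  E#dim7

F#m/A has root F#, degree 1 in F# minor, so i6.
D/F# has root D, degree 6 in F# minor, so VI6.
A: root A is the mediant; major triad there is III.
E#dim7 has root E#, degree 7 in F# minor, so viio7.

i6 - VI6 - III - viio7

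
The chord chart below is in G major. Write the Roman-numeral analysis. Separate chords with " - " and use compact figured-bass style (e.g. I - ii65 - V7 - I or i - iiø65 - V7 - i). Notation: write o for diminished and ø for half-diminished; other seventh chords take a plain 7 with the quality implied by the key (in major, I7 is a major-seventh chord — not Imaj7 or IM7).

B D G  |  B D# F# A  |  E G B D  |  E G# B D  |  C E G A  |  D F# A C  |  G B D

I6 - V7/vi - vi7 - V7/ii - ii65 - V7 - I

B-D-G has root G, degree 1 in G major, so I6.
B-D#-F#-A: a dominant seventh chord on B, the applied dominant of vi → V7/vi.
E-G-B-D: minor seventh chord on E = scale degree 6 → vi7.
E-G#-B-D: chromatic; E is V of ii, so V7/ii.
C-E-G-A: root A is the supertonic; minor seventh chord there is ii65.
D-F#-A-C: dominant seventh chord on D = scale degree 5 → V7.
G-B-D: major triad on G = scale degree 1 → I.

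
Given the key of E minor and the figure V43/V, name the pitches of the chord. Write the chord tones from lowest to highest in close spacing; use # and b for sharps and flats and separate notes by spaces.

C# E F# A#

V43/V is a secondary dominant — the dominant seventh of V. V in E minor is B, so the applied chord's root is F#, a perfect fifth above.
Building a dominant seventh chord on F# gives F#-A#-C#-E.
With the 43 figure the chord is in second inversion; from the bass C# upward in close position it reads C#-E-F#-A#.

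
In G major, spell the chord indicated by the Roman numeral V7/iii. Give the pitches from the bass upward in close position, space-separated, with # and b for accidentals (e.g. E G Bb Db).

F# A# C# E

V7/iii is a secondary dominant — the dominant seventh of iii. iii in G major is B, so the applied chord's root is F#, a perfect fifth above.
Building a dominant seventh chord on F# gives F#-A#-C#-E.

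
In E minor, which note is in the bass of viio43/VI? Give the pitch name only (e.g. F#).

F

The applied chord viio43/VI is rooted on B: B-D-F-Ab.
The figure 43 means second inversion — the fifth is in the bass.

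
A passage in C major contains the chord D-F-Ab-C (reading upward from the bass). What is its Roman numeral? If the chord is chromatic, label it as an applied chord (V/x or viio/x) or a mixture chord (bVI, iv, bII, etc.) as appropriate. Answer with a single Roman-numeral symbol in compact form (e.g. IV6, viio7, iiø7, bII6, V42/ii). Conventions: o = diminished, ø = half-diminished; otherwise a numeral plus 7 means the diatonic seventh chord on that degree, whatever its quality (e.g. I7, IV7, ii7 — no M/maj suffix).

Stacked in thirds the chord is D-F-Ab-C: a half-diminished seventh chord on D.
D is the second degree of C major. This is the half-diminished supertonic seventh, borrowed from the parallel minor.

iiø7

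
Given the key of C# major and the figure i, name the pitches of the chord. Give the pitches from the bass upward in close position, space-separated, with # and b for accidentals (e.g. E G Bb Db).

C# E G#

Scale degree 1 in C# major is C#; here the chord built on it is altered to a minor triad. i is the minor tonic, borrowed from the parallel minor.
So the chord is C#-E-G#, a minor triad.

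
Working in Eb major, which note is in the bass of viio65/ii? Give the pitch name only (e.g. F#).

G

The applied chord viio65/ii is rooted on E: E-G-Bb-Db.
The figure 65 means first inversion — the third is in the bass.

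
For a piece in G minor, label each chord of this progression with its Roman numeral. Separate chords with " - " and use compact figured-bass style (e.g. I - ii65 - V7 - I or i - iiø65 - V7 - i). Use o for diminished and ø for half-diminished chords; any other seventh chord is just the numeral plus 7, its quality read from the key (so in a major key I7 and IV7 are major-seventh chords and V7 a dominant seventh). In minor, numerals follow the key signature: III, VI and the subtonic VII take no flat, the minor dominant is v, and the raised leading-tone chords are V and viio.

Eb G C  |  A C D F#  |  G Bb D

iv6 - V43 - i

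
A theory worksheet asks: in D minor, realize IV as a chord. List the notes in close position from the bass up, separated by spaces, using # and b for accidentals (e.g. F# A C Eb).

G B D

Scale degree 4 in D minor is G; here the chord built on it is altered to a major triad. IV is the major subdominant, borrowed from the parallel major.
So the chord is G-B-D.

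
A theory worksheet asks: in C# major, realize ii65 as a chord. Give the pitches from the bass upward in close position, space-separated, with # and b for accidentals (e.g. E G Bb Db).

The numeral's case and figure indicate a minor seventh chord. In C# major its root, the supertonic, is D#.
That chord is spelled D#-F#-A#-C#.
With the 65 figure the chord is in first inversion; from the bass F# upward in close position it reads F#-A#-C#-D#.

F# A# C# D#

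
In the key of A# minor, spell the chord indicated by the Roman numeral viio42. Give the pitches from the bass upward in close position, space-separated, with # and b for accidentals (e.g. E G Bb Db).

In A# minor, the leading-tone chord is built on the raised seventh degree, G##.
That chord is spelled G##-B#-D#-F#.
The figured bass 42 indicates third inversion, placing the seventh (F#) in the bass: F#-G##-B#-D#.

F# G## B# D#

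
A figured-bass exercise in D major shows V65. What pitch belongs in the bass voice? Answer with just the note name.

C#

V in D major has root A; the chord is A-C#-E-G.
The figure 65 means first inversion — the third is in the bass.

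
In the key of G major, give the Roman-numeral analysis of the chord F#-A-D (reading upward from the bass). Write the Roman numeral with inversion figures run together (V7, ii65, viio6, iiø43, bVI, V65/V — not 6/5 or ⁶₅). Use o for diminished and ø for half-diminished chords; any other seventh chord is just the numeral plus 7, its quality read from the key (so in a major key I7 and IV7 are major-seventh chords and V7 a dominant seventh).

V6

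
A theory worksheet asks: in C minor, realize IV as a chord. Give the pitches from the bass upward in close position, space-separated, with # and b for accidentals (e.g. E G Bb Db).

F A C

IV is the major subdominant, borrowed from the parallel major. In C minor that root is F.
So the chord is F-A-C, a major triad.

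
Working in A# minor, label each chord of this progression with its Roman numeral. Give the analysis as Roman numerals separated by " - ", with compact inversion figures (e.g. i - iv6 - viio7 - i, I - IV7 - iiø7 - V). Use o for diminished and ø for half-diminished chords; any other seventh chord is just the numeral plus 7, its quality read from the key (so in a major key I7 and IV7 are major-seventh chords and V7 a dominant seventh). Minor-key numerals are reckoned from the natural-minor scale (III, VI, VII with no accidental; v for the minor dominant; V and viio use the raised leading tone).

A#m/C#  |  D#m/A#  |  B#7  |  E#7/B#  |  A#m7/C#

i6 - iv64 - V7/V - V43 - i65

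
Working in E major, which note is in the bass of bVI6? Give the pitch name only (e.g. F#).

E

bVI in E major has root C; the chord is C-E-G.
The figure 6 means first inversion — the third is in the bass.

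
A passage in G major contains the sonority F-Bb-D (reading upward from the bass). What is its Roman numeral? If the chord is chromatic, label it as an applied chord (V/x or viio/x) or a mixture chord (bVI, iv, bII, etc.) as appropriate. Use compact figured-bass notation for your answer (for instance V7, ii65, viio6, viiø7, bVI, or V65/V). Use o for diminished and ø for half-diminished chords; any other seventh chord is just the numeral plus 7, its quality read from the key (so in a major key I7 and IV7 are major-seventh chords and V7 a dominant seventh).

bIII64

Stacked in thirds the chord is Bb-D-F: a major triad on Bb.
Bb is the lowered third degree of G major (diatonic 3 would be B). This is a major triad on the lowered third degree, borrowed from the parallel minor.
With F in the bass the chord is in second inversion, so the figured bass is 64.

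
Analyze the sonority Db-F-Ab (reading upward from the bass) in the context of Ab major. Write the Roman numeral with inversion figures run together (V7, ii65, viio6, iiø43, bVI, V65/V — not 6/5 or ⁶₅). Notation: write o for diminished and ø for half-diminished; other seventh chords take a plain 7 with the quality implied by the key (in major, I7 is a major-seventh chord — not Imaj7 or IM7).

IV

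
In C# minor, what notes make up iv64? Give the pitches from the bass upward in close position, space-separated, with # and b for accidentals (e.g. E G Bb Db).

C# F# A

The numeral's case and figure indicate a minor triad. In C# minor its root, scale degree 4, is F#.
That chord is spelled F#-A-C#.
With the 64 figure the chord is in second inversion; from the bass C# upward in close position it reads C#-F#-A.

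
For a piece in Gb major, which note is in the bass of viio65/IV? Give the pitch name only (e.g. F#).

Db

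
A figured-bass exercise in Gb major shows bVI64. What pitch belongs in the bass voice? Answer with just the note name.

bVI in Gb major has root Ebb; the chord is Ebb-Gb-Bbb.
The figure 64 means second inversion — the fifth is in the bass.

Bbb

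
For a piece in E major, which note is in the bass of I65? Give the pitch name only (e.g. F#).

G#

I in E major has root E; the chord is E-G#-B-D#.
The figure 65 means first inversion — the third is in the bass.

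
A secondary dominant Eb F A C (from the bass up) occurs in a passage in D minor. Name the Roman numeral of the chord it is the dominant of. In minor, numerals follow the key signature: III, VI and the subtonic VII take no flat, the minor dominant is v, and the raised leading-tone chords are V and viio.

VI

The chord is a dominant seventh chord on F.
A dominant resolves down a perfect fifth: F → Bb. In D minor, Bb is scale degree 6, i.e. VI.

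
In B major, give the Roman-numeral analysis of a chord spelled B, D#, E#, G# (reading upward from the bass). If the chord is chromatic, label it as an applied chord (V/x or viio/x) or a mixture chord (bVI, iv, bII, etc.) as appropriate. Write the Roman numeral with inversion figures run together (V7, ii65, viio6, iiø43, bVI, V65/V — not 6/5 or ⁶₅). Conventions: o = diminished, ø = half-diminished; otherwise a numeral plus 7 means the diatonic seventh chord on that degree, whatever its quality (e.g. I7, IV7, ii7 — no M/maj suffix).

viiø43/V

The pitches E#-G#-B-D# form a half-diminished seventh chord rooted on E#.
E# sits a half step below F# (V in B major); a diminished chord there is the applied leading-tone chord of V.
With B in the bass the chord is in second inversion, so the figured bass is 43.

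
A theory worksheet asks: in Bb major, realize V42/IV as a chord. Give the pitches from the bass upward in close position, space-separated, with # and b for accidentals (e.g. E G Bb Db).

The slash means an applied dominant: we want the dominant of IV. In Bb major, IV is Eb major, and its dominant is built on Bb.
Building a dominant seventh chord on Bb gives Bb-D-F-Ab.
With the 42 figure the chord is in third inversion; from the bass Ab upward in close position it reads Ab-Bb-D-F.

Ab Bb D F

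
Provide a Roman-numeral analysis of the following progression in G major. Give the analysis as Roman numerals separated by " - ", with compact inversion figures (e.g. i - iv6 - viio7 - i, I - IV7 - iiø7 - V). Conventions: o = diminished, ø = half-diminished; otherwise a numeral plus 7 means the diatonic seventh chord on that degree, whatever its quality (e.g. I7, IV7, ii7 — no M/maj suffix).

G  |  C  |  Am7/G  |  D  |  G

G: root G is the tonic; major triad there is I.
C: major triad on C = scale degree 4 → IV.
Am7/G: root A is the supertonic; minor seventh chord there is ii42.
D: root D is the dominant; major triad there is V.
G has root G, degree 1 in G major, so I.

I - IV - ii42 - V - I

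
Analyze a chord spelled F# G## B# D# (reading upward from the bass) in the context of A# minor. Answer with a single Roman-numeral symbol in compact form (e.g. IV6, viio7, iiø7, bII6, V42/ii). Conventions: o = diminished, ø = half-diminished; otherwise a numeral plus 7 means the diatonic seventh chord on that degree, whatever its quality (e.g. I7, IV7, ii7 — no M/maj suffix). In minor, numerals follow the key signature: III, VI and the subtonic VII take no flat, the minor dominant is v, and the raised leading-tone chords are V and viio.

viio42

Stacked in thirds the chord is G##-B#-D#-F#: a fully diminished seventh chord on G##.
In A# minor, G## is the leading tone; the diatonic fully diminished seventh chord there is viio7.
With F# in the bass the chord is in third inversion, so the figured bass is 42.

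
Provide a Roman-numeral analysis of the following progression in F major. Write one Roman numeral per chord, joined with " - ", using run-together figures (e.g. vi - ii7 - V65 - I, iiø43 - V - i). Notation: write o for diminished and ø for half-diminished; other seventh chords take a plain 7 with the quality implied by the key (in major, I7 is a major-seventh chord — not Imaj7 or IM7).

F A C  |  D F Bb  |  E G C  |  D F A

F-A-C: root F is the tonic; major triad there is I.
D-F-Bb: root Bb is the subdominant; major triad there is IV6.
E-G-C: root C is the dominant; major triad there is V6.
D-F-A: root D is the submediant; minor triad there is vi.

I - IV6 - V6 - vi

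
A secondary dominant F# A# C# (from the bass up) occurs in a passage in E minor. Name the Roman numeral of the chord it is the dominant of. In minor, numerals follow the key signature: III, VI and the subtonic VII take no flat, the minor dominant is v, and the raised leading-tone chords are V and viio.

V

The chord is a major triad on F#.
A dominant resolves down a perfect fifth: F# → B. In E minor, B is scale degree 5, i.e. V.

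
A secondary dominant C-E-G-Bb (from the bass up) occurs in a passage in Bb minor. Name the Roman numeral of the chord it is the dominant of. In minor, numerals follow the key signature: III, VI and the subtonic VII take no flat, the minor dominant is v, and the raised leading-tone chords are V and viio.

The chord is a dominant seventh chord on C.
A dominant resolves down a perfect fifth: C → F. In Bb minor, F is scale degree 5, i.e. V.

V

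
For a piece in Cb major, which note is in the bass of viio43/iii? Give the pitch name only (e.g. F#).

Ab

The applied chord viio43/iii is rooted on D: D-F-Ab-Cb.
The figure 43 means second inversion — the fifth is in the bass.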